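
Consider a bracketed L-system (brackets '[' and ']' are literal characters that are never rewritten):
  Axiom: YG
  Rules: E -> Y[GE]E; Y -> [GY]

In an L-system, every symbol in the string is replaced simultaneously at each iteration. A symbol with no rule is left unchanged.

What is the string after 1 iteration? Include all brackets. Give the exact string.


Answer: [GY]G

Derivation:
Step 0: YG
Step 1: [GY]G


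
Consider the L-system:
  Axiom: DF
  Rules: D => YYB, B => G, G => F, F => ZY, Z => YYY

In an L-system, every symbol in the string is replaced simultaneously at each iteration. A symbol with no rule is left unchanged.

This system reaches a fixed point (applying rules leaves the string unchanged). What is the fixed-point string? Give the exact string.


Step 0: DF
Step 1: YYBZY
Step 2: YYGYYYY
Step 3: YYFYYYY
Step 4: YYZYYYYY
Step 5: YYYYYYYYYY
Step 6: YYYYYYYYYY  (unchanged — fixed point at step 5)

Answer: YYYYYYYYYY


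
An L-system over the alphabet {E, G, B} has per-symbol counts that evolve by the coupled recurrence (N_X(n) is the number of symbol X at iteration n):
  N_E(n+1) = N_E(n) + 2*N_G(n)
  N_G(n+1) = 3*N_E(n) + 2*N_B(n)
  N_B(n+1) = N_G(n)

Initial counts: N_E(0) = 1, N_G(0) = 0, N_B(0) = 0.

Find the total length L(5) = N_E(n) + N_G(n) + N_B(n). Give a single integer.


Answer: 457

Derivation:
Step 0: N_E=1, N_G=0, N_B=0, L=1
Step 1: N_E=1, N_G=3, N_B=0, L=4
Step 2: N_E=7, N_G=3, N_B=3, L=13
Step 3: N_E=13, N_G=27, N_B=3, L=43
Step 4: N_E=67, N_G=45, N_B=27, L=139
Step 5: N_E=157, N_G=255, N_B=45, L=457


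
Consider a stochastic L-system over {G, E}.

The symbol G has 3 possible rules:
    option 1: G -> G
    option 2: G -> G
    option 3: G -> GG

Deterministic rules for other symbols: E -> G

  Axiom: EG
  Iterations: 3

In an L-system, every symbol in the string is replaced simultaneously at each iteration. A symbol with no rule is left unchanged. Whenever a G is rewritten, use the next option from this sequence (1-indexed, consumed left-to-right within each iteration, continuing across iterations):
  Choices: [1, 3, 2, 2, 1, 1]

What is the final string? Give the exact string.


Answer: GGG

Derivation:
Step 0: EG
Step 1: GG  (used choices [1])
Step 2: GGG  (used choices [3, 2])
Step 3: GGG  (used choices [2, 1, 1])


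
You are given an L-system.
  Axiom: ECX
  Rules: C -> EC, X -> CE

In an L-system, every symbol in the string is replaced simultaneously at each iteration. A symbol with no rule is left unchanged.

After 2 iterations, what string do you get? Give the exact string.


Step 0: ECX
Step 1: EECCE
Step 2: EEECECE

Answer: EEECECE


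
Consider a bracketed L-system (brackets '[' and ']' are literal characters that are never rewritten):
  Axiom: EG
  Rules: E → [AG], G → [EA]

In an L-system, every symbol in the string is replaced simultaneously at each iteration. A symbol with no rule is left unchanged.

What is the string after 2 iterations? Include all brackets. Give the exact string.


Step 0: EG
Step 1: [AG][EA]
Step 2: [A[EA]][[AG]A]

Answer: [A[EA]][[AG]A]


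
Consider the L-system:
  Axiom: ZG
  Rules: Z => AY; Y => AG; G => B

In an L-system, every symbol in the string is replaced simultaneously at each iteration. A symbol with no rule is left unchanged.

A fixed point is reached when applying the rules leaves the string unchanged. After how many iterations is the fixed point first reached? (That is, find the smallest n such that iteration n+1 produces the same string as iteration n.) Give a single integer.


Answer: 3

Derivation:
Step 0: ZG
Step 1: AYB
Step 2: AAGB
Step 3: AABB
Step 4: AABB  (unchanged — fixed point at step 3)


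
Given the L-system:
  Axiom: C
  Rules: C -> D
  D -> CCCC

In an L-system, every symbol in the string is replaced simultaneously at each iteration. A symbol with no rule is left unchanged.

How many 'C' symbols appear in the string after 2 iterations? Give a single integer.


Answer: 4

Derivation:
Step 0: C  (1 'C')
Step 1: D  (0 'C')
Step 2: CCCC  (4 'C')


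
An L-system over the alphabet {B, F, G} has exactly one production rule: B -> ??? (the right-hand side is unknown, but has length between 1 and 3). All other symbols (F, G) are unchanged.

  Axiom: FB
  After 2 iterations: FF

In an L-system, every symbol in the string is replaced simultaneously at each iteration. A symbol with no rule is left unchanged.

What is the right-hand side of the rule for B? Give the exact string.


Answer: F

Derivation:
Trying B -> F:
  Step 0: FB
  Step 1: FF
  Step 2: FF
Matches the given result.


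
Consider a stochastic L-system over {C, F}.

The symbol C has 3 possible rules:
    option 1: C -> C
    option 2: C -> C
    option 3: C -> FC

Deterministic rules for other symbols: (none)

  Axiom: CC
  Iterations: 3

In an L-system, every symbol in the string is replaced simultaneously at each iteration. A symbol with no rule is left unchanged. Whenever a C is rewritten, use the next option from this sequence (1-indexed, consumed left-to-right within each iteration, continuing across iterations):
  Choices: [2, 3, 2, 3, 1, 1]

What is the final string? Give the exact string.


Answer: CFFC

Derivation:
Step 0: CC
Step 1: CFC  (used choices [2, 3])
Step 2: CFFC  (used choices [2, 3])
Step 3: CFFC  (used choices [1, 1])


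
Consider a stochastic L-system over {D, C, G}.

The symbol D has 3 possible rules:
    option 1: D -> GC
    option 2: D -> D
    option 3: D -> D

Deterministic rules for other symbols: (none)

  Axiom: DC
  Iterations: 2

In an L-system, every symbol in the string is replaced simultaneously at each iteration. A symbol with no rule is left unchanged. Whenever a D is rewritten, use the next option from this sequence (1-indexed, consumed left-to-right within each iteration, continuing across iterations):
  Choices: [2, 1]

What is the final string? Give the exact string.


Step 0: DC
Step 1: DC  (used choices [2])
Step 2: GCC  (used choices [1])

Answer: GCC


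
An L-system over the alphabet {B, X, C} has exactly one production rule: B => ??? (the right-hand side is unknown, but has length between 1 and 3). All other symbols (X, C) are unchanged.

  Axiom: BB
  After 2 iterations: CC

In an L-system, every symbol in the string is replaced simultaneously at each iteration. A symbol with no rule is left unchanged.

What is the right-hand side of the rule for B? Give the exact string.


Answer: C

Derivation:
Trying B => C:
  Step 0: BB
  Step 1: CC
  Step 2: CC
Matches the given result.


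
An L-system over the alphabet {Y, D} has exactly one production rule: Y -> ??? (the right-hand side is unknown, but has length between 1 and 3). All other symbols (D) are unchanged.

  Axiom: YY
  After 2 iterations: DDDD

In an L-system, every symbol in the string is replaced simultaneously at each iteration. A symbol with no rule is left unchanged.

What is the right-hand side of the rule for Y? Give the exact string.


Answer: DD

Derivation:
Trying Y -> DD:
  Step 0: YY
  Step 1: DDDD
  Step 2: DDDD
Matches the given result.


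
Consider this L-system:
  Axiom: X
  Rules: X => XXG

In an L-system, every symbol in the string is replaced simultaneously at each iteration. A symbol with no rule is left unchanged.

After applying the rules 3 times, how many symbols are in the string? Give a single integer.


Step 0: length = 1
Step 1: length = 3
Step 2: length = 7
Step 3: length = 15

Answer: 15


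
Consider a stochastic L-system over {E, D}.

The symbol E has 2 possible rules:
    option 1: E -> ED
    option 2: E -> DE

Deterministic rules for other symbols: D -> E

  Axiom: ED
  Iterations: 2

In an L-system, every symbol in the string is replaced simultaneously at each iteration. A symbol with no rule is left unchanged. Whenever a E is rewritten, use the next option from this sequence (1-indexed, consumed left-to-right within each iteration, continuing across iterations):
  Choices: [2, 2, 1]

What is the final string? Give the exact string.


Answer: EDEED

Derivation:
Step 0: ED
Step 1: DEE  (used choices [2])
Step 2: EDEED  (used choices [2, 1])


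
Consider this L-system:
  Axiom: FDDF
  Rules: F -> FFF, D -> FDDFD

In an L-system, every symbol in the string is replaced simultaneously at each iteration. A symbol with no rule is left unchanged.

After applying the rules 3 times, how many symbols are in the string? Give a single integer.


Answer: 216

Derivation:
Step 0: length = 4
Step 1: length = 16
Step 2: length = 60
Step 3: length = 216


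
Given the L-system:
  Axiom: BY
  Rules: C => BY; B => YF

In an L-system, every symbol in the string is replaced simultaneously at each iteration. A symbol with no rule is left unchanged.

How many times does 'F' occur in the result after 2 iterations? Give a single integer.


Step 0: BY  (0 'F')
Step 1: YFY  (1 'F')
Step 2: YFY  (1 'F')

Answer: 1


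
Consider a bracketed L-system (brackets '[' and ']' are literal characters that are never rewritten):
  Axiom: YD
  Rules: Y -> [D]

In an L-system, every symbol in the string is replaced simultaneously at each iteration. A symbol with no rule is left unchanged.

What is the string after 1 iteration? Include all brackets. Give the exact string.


Step 0: YD
Step 1: [D]D

Answer: [D]D


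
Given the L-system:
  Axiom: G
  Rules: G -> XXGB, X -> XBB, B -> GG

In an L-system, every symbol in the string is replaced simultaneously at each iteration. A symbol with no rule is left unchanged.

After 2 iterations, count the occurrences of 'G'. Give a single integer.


Answer: 3

Derivation:
Step 0: G  (1 'G')
Step 1: XXGB  (1 'G')
Step 2: XBBXBBXXGBGG  (3 'G')


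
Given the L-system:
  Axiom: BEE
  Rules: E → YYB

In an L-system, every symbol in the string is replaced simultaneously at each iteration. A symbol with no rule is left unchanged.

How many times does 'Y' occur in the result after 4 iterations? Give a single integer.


Step 0: BEE  (0 'Y')
Step 1: BYYBYYB  (4 'Y')
Step 2: BYYBYYB  (4 'Y')
Step 3: BYYBYYB  (4 'Y')
Step 4: BYYBYYB  (4 'Y')

Answer: 4


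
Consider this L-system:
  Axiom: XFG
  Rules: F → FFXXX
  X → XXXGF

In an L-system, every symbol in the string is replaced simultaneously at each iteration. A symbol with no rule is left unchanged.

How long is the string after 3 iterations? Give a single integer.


Step 0: length = 3
Step 1: length = 11
Step 2: length = 47
Step 3: length = 203

Answer: 203


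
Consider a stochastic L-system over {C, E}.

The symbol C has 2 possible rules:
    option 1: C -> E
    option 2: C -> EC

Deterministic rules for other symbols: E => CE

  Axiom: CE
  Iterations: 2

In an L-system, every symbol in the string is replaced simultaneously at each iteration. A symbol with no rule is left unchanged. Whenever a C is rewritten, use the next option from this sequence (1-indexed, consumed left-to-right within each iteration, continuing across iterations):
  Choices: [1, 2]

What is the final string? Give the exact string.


Answer: CEECCE

Derivation:
Step 0: CE
Step 1: ECE  (used choices [1])
Step 2: CEECCE  (used choices [2])


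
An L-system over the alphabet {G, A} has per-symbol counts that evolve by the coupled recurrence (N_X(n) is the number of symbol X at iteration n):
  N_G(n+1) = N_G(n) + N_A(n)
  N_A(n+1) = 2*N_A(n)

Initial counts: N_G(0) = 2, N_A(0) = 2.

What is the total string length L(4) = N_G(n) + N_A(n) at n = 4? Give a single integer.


Step 0: N_G=2, N_A=2, L=4
Step 1: N_G=4, N_A=4, L=8
Step 2: N_G=8, N_A=8, L=16
Step 3: N_G=16, N_A=16, L=32
Step 4: N_G=32, N_A=32, L=64

Answer: 64


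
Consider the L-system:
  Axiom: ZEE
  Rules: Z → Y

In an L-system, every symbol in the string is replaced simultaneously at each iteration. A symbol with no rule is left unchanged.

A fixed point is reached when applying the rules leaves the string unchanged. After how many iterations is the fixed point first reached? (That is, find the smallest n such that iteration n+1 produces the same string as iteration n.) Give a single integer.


Step 0: ZEE
Step 1: YEE
Step 2: YEE  (unchanged — fixed point at step 1)

Answer: 1


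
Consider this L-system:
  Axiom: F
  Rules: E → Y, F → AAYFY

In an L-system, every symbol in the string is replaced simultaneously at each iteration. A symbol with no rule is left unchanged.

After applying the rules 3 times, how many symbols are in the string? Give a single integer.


Step 0: length = 1
Step 1: length = 5
Step 2: length = 9
Step 3: length = 13

Answer: 13


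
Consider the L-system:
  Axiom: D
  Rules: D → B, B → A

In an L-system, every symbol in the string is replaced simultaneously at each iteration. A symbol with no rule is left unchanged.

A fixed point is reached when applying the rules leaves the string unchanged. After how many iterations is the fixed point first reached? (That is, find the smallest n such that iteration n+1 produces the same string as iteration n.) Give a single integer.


Answer: 2

Derivation:
Step 0: D
Step 1: B
Step 2: A
Step 3: A  (unchanged — fixed point at step 2)


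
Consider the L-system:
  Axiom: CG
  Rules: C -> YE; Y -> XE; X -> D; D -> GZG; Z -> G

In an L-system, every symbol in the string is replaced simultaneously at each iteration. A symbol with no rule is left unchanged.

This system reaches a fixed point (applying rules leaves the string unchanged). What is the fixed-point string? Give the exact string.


Step 0: CG
Step 1: YEG
Step 2: XEEG
Step 3: DEEG
Step 4: GZGEEG
Step 5: GGGEEG
Step 6: GGGEEG  (unchanged — fixed point at step 5)

Answer: GGGEEG


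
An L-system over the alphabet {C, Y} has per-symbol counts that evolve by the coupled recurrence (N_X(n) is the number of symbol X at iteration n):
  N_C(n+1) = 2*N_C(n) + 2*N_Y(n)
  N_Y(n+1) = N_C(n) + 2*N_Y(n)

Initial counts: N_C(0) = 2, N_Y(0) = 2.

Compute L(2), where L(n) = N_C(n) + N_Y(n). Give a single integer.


Step 0: N_C=2, N_Y=2, L=4
Step 1: N_C=8, N_Y=6, L=14
Step 2: N_C=28, N_Y=20, L=48

Answer: 48


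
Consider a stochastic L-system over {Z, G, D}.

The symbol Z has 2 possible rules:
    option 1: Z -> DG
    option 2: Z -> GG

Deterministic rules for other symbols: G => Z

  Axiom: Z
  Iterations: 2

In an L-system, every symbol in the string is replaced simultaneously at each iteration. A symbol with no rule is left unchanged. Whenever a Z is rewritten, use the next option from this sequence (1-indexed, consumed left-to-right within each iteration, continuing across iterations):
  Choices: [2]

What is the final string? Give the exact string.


Answer: ZZ

Derivation:
Step 0: Z
Step 1: GG  (used choices [2])
Step 2: ZZ  (used choices [])


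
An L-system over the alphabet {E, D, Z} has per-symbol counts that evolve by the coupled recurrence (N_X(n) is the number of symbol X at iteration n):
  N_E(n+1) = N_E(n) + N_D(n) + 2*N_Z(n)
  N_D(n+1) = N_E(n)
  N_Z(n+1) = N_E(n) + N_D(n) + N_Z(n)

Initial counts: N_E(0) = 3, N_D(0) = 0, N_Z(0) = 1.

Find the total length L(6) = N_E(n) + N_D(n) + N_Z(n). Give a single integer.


Answer: 2132

Derivation:
Step 0: N_E=3, N_D=0, N_Z=1, L=4
Step 1: N_E=5, N_D=3, N_Z=4, L=12
Step 2: N_E=16, N_D=5, N_Z=12, L=33
Step 3: N_E=45, N_D=16, N_Z=33, L=94
Step 4: N_E=127, N_D=45, N_Z=94, L=266
Step 5: N_E=360, N_D=127, N_Z=266, L=753
Step 6: N_E=1019, N_D=360, N_Z=753, L=2132


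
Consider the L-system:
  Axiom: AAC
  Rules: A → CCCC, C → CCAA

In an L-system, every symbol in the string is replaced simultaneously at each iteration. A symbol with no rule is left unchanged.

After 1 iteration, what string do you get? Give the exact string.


Answer: CCCCCCCCCCAA

Derivation:
Step 0: AAC
Step 1: CCCCCCCCCCAA


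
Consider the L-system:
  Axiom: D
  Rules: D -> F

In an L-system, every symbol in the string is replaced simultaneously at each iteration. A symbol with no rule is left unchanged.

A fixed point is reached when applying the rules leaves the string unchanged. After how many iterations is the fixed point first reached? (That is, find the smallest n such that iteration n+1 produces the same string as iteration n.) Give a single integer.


Answer: 1

Derivation:
Step 0: D
Step 1: F
Step 2: F  (unchanged — fixed point at step 1)


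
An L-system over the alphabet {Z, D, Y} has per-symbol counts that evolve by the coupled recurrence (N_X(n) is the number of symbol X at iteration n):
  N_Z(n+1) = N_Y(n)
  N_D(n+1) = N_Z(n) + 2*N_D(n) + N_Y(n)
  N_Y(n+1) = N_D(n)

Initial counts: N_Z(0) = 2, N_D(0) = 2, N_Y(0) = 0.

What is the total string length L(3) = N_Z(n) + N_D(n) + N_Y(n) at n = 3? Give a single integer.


Answer: 56

Derivation:
Step 0: N_Z=2, N_D=2, N_Y=0, L=4
Step 1: N_Z=0, N_D=6, N_Y=2, L=8
Step 2: N_Z=2, N_D=14, N_Y=6, L=22
Step 3: N_Z=6, N_D=36, N_Y=14, L=56


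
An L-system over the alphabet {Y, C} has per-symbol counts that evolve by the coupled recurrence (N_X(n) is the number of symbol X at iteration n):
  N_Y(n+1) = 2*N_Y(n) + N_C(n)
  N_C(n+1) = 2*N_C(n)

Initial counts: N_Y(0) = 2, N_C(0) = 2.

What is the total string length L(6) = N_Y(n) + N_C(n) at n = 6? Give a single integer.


Step 0: N_Y=2, N_C=2, L=4
Step 1: N_Y=6, N_C=4, L=10
Step 2: N_Y=16, N_C=8, L=24
Step 3: N_Y=40, N_C=16, L=56
Step 4: N_Y=96, N_C=32, L=128
Step 5: N_Y=224, N_C=64, L=288
Step 6: N_Y=512, N_C=128, L=640

Answer: 640


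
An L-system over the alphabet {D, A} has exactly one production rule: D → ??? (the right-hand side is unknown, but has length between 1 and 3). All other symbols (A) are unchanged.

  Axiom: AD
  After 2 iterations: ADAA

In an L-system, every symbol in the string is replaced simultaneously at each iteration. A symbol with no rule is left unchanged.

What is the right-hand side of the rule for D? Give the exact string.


Trying D → DA:
  Step 0: AD
  Step 1: ADA
  Step 2: ADAA
Matches the given result.

Answer: DA


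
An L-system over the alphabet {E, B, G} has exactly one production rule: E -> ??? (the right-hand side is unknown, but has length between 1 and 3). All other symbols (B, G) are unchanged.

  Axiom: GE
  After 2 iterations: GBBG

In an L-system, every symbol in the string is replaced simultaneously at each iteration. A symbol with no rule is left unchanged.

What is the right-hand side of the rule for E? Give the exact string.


Answer: BBG

Derivation:
Trying E -> BBG:
  Step 0: GE
  Step 1: GBBG
  Step 2: GBBG
Matches the given result.


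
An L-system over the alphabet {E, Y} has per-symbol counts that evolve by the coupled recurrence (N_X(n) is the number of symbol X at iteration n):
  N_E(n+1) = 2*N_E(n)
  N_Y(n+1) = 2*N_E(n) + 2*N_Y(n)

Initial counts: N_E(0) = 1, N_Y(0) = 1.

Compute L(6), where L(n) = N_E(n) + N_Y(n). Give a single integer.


Step 0: N_E=1, N_Y=1, L=2
Step 1: N_E=2, N_Y=4, L=6
Step 2: N_E=4, N_Y=12, L=16
Step 3: N_E=8, N_Y=32, L=40
Step 4: N_E=16, N_Y=80, L=96
Step 5: N_E=32, N_Y=192, L=224
Step 6: N_E=64, N_Y=448, L=512

Answer: 512


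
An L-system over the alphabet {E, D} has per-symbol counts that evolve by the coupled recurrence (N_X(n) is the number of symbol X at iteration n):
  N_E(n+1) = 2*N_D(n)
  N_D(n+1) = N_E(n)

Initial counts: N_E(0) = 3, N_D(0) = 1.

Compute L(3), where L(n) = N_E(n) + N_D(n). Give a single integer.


Step 0: N_E=3, N_D=1, L=4
Step 1: N_E=2, N_D=3, L=5
Step 2: N_E=6, N_D=2, L=8
Step 3: N_E=4, N_D=6, L=10

Answer: 10


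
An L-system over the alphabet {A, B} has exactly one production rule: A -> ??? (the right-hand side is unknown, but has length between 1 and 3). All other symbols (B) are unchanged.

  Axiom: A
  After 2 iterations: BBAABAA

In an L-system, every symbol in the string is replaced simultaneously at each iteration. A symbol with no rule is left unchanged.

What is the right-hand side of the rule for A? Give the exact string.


Answer: BAA

Derivation:
Trying A -> BAA:
  Step 0: A
  Step 1: BAA
  Step 2: BBAABAA
Matches the given result.


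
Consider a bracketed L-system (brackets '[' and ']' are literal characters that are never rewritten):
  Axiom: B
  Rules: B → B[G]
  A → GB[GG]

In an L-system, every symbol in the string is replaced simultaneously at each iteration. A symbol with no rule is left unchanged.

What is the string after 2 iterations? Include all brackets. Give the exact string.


Answer: B[G][G]

Derivation:
Step 0: B
Step 1: B[G]
Step 2: B[G][G]


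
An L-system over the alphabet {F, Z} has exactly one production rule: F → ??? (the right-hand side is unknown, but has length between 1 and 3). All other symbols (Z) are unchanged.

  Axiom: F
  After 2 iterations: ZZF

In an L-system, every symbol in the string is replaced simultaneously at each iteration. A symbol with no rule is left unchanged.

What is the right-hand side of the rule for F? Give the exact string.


Answer: ZF

Derivation:
Trying F → ZF:
  Step 0: F
  Step 1: ZF
  Step 2: ZZF
Matches the given result.


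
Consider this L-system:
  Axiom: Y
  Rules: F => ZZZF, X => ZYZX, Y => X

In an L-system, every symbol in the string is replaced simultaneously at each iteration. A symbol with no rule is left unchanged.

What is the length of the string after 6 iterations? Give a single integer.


Step 0: length = 1
Step 1: length = 1
Step 2: length = 4
Step 3: length = 7
Step 4: length = 13
Step 5: length = 22
Step 6: length = 37

Answer: 37


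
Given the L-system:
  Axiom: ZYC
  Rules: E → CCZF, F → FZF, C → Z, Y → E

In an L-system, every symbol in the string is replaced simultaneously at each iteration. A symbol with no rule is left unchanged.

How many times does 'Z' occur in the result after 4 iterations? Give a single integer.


Answer: 8

Derivation:
Step 0: ZYC  (1 'Z')
Step 1: ZEZ  (2 'Z')
Step 2: ZCCZFZ  (3 'Z')
Step 3: ZZZZFZFZ  (6 'Z')
Step 4: ZZZZFZFZFZFZ  (8 'Z')


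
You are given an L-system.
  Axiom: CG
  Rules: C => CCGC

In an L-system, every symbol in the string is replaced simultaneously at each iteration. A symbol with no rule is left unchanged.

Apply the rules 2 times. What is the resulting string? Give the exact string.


Answer: CCGCCCGCGCCGCG

Derivation:
Step 0: CG
Step 1: CCGCG
Step 2: CCGCCCGCGCCGCG


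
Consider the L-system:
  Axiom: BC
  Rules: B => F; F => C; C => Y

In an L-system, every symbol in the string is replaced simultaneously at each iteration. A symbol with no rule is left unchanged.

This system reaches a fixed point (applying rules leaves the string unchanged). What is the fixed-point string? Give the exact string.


Answer: YY

Derivation:
Step 0: BC
Step 1: FY
Step 2: CY
Step 3: YY
Step 4: YY  (unchanged — fixed point at step 3)


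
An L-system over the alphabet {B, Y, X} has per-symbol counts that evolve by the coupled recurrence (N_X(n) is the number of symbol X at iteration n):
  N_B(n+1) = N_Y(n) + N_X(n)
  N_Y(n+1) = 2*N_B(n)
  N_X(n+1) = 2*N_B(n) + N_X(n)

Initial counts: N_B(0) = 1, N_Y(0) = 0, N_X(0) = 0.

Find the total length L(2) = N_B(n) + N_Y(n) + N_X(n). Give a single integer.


Step 0: N_B=1, N_Y=0, N_X=0, L=1
Step 1: N_B=0, N_Y=2, N_X=2, L=4
Step 2: N_B=4, N_Y=0, N_X=2, L=6

Answer: 6


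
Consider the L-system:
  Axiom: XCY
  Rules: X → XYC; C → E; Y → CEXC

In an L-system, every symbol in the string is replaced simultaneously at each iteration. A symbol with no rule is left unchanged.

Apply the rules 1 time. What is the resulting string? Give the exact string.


Step 0: XCY
Step 1: XYCECEXC

Answer: XYCECEXC


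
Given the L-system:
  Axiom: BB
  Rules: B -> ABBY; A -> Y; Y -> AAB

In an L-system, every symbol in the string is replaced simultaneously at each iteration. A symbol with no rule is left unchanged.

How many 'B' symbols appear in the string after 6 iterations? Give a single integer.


Final string: YYABBYYYABBYAABYABBYABBYAABYABBYABBYAABYYABBYAABAABYABBYABBYAABYYABBYAABYABBYABBYAABYABBYABBYAABYYABBYAABYABBYABBYAABYABBYABBYAABYYABBYAABAABYABBYABBYAABYYABBYAABYABBYABBYAABYABBYABBYAABYYABBYAABYABBYABBYAABYABBYABBYAABYYABBYAABAABYABBYABBYAABYYABBYYYABBYAABYABBYABBYAABYABBYABBYAABYYABBYAABAABYABBYABBYAABYYABBYAABYABBYABBYAABYABBYABBYAABYYABBYAABYABBYABBYAABYABBYABBYAABYYABBYAABAABYABBYABBYAABYYABBYAABYABBYABBYAABYABBYABBYAABYYABBYAABYABBYABBYAABYABBYABBYAABYYABBYAABAABYABBYABBYAABYYABBYYYABBYAABYABBYABBYAABYABBYABBYAABYYABBYAABAABYABBYABBYAABAABAABYABBYABBYAABYYABBYAABYABBYABBYAABYABBYABBYAABYYABBYAABYABBYABBYAABYABBYABBYAABYYABBYAABAABYABBYABBYAABYYABBYYYABBYAABYABBYABBYAABYABBYABBYAABYYABBYAABAABYABBYABBYAABYYABBYAABYABBYABBYAABYABBYABBYAABYYABBYAABYABBYABBYAABYABBYABBYAABYYABBYAABAABYABBYABBYAABYYABBYAABYABBYABBYAABYABBYABBYAABYYABBYAABYABBYABBYAABYABBYABBYAABYYABBYAABAABYABBYABBYAABYYABBYYYABBYAABYABBYABBYAABYABBYABBYAABYYABBYAABAABYABBYABBYAABYYABBYAABYABBYABBYAABYABBYABBYAABYYABBYAABYABBYABBYAABYABBYABBYAABYYABBYAABAABYABBYABBYAABYYABBYAABYABBYABBYAABYABBYABBYAABYYABBYAABYABBYABBYAABYABBYABBYAABYYABBYAABAABYABBYABBYAABYYABBYYYABBYAABYABBYABBYAABYABBYABBYAABYYABBYAABAABYABBYABBYAABAABAABYABBYABBYAABYYABBYAABYABBYABBYAABYABBYABBYAABYYABBYAABYABBYABBYAABYABBYABBYAABYYABBYAABAABYABBYABBYAAB
Count of 'B': 508

Answer: 508


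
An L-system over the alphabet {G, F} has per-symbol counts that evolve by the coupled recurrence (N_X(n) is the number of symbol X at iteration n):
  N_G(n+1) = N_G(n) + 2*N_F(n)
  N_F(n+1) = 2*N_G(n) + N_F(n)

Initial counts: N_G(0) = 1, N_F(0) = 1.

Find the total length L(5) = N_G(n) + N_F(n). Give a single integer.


Answer: 486

Derivation:
Step 0: N_G=1, N_F=1, L=2
Step 1: N_G=3, N_F=3, L=6
Step 2: N_G=9, N_F=9, L=18
Step 3: N_G=27, N_F=27, L=54
Step 4: N_G=81, N_F=81, L=162
Step 5: N_G=243, N_F=243, L=486


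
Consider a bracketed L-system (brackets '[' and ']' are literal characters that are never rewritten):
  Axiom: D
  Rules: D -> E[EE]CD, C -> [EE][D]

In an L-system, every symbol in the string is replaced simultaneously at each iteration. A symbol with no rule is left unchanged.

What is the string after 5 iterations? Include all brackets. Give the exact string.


Answer: E[EE][EE][E[EE][EE][E[EE]CD]E[EE][EE][D]E[EE]CD]E[EE][EE][E[EE][EE][D]E[EE]CD]E[EE][EE][E[EE]CD]E[EE][EE][D]E[EE]CD

Derivation:
Step 0: D
Step 1: E[EE]CD
Step 2: E[EE][EE][D]E[EE]CD
Step 3: E[EE][EE][E[EE]CD]E[EE][EE][D]E[EE]CD
Step 4: E[EE][EE][E[EE][EE][D]E[EE]CD]E[EE][EE][E[EE]CD]E[EE][EE][D]E[EE]CD
Step 5: E[EE][EE][E[EE][EE][E[EE]CD]E[EE][EE][D]E[EE]CD]E[EE][EE][E[EE][EE][D]E[EE]CD]E[EE][EE][E[EE]CD]E[EE][EE][D]E[EE]CD


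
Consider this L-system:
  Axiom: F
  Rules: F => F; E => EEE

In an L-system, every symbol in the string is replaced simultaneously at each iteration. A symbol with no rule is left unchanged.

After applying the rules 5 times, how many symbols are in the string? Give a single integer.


Step 0: length = 1
Step 1: length = 1
Step 2: length = 1
Step 3: length = 1
Step 4: length = 1
Step 5: length = 1

Answer: 1


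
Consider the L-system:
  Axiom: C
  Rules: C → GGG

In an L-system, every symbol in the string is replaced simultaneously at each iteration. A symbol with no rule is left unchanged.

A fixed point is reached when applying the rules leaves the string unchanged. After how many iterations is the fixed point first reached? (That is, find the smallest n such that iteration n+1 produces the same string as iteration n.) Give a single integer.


Answer: 1

Derivation:
Step 0: C
Step 1: GGG
Step 2: GGG  (unchanged — fixed point at step 1)


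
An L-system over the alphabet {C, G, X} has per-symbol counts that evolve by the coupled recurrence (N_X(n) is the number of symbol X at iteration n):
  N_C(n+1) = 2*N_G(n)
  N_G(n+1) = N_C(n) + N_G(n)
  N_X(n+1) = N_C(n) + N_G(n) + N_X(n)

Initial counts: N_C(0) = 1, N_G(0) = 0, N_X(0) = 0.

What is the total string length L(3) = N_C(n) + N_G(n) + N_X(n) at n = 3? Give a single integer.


Answer: 10

Derivation:
Step 0: N_C=1, N_G=0, N_X=0, L=1
Step 1: N_C=0, N_G=1, N_X=1, L=2
Step 2: N_C=2, N_G=1, N_X=2, L=5
Step 3: N_C=2, N_G=3, N_X=5, L=10


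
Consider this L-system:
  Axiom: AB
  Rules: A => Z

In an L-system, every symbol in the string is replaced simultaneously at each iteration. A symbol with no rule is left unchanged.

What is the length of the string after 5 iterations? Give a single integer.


Answer: 2

Derivation:
Step 0: length = 2
Step 1: length = 2
Step 2: length = 2
Step 3: length = 2
Step 4: length = 2
Step 5: length = 2


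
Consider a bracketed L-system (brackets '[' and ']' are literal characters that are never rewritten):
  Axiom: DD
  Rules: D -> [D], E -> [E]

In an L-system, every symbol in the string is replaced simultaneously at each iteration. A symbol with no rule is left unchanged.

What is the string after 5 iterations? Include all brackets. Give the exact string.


Answer: [[[[[D]]]]][[[[[D]]]]]

Derivation:
Step 0: DD
Step 1: [D][D]
Step 2: [[D]][[D]]
Step 3: [[[D]]][[[D]]]
Step 4: [[[[D]]]][[[[D]]]]
Step 5: [[[[[D]]]]][[[[[D]]]]]


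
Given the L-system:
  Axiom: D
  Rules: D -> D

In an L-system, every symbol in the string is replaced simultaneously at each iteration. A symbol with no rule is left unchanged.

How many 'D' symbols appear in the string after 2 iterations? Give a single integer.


Step 0: D  (1 'D')
Step 1: D  (1 'D')
Step 2: D  (1 'D')

Answer: 1


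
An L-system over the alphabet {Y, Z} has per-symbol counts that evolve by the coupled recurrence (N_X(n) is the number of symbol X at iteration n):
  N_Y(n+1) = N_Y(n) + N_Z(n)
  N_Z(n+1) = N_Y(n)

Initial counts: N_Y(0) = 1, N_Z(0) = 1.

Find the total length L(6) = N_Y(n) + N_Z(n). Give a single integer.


Step 0: N_Y=1, N_Z=1, L=2
Step 1: N_Y=2, N_Z=1, L=3
Step 2: N_Y=3, N_Z=2, L=5
Step 3: N_Y=5, N_Z=3, L=8
Step 4: N_Y=8, N_Z=5, L=13
Step 5: N_Y=13, N_Z=8, L=21
Step 6: N_Y=21, N_Z=13, L=34

Answer: 34


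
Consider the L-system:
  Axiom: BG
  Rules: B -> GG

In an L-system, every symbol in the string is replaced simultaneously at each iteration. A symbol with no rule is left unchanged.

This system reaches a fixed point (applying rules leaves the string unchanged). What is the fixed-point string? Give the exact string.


Answer: GGG

Derivation:
Step 0: BG
Step 1: GGG
Step 2: GGG  (unchanged — fixed point at step 1)


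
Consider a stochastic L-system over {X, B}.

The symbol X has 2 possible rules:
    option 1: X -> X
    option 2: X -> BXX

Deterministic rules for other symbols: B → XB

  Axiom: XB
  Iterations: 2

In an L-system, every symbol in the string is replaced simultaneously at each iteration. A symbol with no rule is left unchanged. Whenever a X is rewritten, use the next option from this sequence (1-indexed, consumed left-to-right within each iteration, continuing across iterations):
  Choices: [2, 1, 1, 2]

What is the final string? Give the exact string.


Answer: XBXXBXXXB

Derivation:
Step 0: XB
Step 1: BXXXB  (used choices [2])
Step 2: XBXXBXXXB  (used choices [1, 1, 2])


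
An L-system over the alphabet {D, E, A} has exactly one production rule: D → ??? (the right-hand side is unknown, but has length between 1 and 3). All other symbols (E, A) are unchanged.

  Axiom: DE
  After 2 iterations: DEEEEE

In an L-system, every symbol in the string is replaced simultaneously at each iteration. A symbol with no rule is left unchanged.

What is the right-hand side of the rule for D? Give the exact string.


Answer: DEE

Derivation:
Trying D → DEE:
  Step 0: DE
  Step 1: DEEE
  Step 2: DEEEEE
Matches the given result.


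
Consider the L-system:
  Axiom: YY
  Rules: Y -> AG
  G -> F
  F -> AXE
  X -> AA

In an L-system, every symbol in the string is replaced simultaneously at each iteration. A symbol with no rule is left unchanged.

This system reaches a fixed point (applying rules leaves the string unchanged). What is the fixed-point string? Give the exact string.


Step 0: YY
Step 1: AGAG
Step 2: AFAF
Step 3: AAXEAAXE
Step 4: AAAAEAAAAE
Step 5: AAAAEAAAAE  (unchanged — fixed point at step 4)

Answer: AAAAEAAAAE


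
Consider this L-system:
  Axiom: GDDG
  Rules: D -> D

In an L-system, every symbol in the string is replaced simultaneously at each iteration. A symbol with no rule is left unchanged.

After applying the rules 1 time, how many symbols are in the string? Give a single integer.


Answer: 4

Derivation:
Step 0: length = 4
Step 1: length = 4


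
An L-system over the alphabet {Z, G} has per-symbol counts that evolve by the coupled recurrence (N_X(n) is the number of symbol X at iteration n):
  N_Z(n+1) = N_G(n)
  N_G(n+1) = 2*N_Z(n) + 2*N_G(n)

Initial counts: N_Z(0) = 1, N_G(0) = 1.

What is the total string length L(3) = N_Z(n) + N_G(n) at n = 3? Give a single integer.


Step 0: N_Z=1, N_G=1, L=2
Step 1: N_Z=1, N_G=4, L=5
Step 2: N_Z=4, N_G=10, L=14
Step 3: N_Z=10, N_G=28, L=38

Answer: 38


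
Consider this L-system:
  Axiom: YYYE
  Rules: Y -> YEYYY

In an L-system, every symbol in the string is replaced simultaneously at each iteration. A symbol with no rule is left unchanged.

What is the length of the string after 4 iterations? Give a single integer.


Step 0: length = 4
Step 1: length = 16
Step 2: length = 64
Step 3: length = 256
Step 4: length = 1024

Answer: 1024


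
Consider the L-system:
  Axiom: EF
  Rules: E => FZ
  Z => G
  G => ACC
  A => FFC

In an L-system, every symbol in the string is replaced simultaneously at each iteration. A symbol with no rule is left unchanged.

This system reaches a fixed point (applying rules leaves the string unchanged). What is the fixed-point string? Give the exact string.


Answer: FFFCCCF

Derivation:
Step 0: EF
Step 1: FZF
Step 2: FGF
Step 3: FACCF
Step 4: FFFCCCF
Step 5: FFFCCCF  (unchanged — fixed point at step 4)


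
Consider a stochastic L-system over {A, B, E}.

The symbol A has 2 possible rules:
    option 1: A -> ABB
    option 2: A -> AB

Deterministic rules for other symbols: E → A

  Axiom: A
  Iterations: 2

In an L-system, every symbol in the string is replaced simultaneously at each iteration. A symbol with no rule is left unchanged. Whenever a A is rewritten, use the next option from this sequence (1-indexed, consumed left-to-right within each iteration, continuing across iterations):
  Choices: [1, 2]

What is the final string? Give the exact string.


Step 0: A
Step 1: ABB  (used choices [1])
Step 2: ABBB  (used choices [2])

Answer: ABBB


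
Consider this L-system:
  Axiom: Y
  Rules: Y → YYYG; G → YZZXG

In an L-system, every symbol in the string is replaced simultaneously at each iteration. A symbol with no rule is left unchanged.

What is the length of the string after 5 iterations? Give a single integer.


Answer: 761

Derivation:
Step 0: length = 1
Step 1: length = 4
Step 2: length = 17
Step 3: length = 63
Step 4: length = 221
Step 5: length = 761


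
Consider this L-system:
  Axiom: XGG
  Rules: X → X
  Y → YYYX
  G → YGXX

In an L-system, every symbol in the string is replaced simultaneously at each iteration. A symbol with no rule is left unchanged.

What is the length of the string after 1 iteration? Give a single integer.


Answer: 9

Derivation:
Step 0: length = 3
Step 1: length = 9


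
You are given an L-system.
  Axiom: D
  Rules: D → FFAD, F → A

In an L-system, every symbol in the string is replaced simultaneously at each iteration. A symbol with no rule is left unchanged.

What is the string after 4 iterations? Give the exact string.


Answer: AAAAAAAAAFFAD

Derivation:
Step 0: D
Step 1: FFAD
Step 2: AAAFFAD
Step 3: AAAAAAFFAD
Step 4: AAAAAAAAAFFAD


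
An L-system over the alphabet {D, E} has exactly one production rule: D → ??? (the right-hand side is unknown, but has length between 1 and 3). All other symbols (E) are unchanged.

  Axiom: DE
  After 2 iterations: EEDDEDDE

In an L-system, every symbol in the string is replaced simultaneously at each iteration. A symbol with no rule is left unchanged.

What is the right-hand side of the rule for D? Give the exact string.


Answer: EDD

Derivation:
Trying D → EDD:
  Step 0: DE
  Step 1: EDDE
  Step 2: EEDDEDDE
Matches the given result.


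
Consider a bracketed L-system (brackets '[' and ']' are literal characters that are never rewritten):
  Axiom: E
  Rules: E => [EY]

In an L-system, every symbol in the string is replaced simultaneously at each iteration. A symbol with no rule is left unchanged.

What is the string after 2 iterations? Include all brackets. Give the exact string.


Answer: [[EY]Y]

Derivation:
Step 0: E
Step 1: [EY]
Step 2: [[EY]Y]


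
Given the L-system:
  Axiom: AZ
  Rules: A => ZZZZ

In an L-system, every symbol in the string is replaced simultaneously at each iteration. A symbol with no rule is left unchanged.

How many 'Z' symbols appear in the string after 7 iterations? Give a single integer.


Step 0: AZ  (1 'Z')
Step 1: ZZZZZ  (5 'Z')
Step 2: ZZZZZ  (5 'Z')
Step 3: ZZZZZ  (5 'Z')
Step 4: ZZZZZ  (5 'Z')
Step 5: ZZZZZ  (5 'Z')
Step 6: ZZZZZ  (5 'Z')
Step 7: ZZZZZ  (5 'Z')

Answer: 5


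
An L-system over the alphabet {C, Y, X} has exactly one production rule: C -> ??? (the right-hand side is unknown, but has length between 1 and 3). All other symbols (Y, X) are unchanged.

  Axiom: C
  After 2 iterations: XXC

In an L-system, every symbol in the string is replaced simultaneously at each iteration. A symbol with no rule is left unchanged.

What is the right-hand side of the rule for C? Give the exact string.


Answer: XC

Derivation:
Trying C -> XC:
  Step 0: C
  Step 1: XC
  Step 2: XXC
Matches the given result.


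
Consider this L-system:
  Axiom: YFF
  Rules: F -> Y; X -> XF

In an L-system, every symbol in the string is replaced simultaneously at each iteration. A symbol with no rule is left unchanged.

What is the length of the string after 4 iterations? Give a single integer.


Answer: 3

Derivation:
Step 0: length = 3
Step 1: length = 3
Step 2: length = 3
Step 3: length = 3
Step 4: length = 3


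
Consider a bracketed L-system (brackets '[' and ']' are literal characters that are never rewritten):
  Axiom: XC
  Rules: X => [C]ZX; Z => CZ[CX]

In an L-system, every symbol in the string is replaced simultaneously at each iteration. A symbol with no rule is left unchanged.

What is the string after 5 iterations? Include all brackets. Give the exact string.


Step 0: XC
Step 1: [C]ZXC
Step 2: [C]CZ[CX][C]ZXC
Step 3: [C]CCZ[CX][C[C]ZX][C]CZ[CX][C]ZXC
Step 4: [C]CCCZ[CX][C[C]ZX][C[C]CZ[CX][C]ZX][C]CCZ[CX][C[C]ZX][C]CZ[CX][C]ZXC
Step 5: [C]CCCCZ[CX][C[C]ZX][C[C]CZ[CX][C]ZX][C[C]CCZ[CX][C[C]ZX][C]CZ[CX][C]ZX][C]CCCZ[CX][C[C]ZX][C[C]CZ[CX][C]ZX][C]CCZ[CX][C[C]ZX][C]CZ[CX][C]ZXC

Answer: [C]CCCCZ[CX][C[C]ZX][C[C]CZ[CX][C]ZX][C[C]CCZ[CX][C[C]ZX][C]CZ[CX][C]ZX][C]CCCZ[CX][C[C]ZX][C[C]CZ[CX][C]ZX][C]CCZ[CX][C[C]ZX][C]CZ[CX][C]ZXC


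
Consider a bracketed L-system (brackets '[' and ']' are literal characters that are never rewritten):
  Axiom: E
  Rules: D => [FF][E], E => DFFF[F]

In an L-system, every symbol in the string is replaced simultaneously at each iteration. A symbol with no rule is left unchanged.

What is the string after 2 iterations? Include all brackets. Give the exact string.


Answer: [FF][E]FFF[F]

Derivation:
Step 0: E
Step 1: DFFF[F]
Step 2: [FF][E]FFF[F]


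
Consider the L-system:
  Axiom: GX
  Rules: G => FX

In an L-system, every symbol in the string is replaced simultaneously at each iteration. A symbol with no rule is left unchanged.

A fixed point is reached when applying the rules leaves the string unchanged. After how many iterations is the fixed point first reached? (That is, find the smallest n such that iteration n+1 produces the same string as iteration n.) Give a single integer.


Answer: 1

Derivation:
Step 0: GX
Step 1: FXX
Step 2: FXX  (unchanged — fixed point at step 1)


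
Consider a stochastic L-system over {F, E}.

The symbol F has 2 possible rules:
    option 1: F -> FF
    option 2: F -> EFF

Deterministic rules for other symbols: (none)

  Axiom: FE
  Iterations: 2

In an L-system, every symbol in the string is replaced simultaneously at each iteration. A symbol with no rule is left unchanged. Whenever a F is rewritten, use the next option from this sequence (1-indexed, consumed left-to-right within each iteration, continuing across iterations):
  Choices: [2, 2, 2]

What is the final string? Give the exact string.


Answer: EEFFEFFE

Derivation:
Step 0: FE
Step 1: EFFE  (used choices [2])
Step 2: EEFFEFFE  (used choices [2, 2])
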